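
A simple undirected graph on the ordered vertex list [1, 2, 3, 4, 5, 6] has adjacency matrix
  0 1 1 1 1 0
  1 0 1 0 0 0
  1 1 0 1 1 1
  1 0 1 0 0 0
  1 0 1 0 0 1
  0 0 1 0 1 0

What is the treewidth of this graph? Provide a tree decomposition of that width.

Treewidth 2.
Bags: B1 = {1, 3, 4}  B2 = {1, 3, 5}  B3 = {1, 2, 3}  B4 = {3, 5, 6}
Tree: B1–B2, B2–B3, B2–B4

Every bag has size at most 3, so the width is 3 − 1 = 2 and tw(G) ≤ 2. For the lower bound, the 3 vertices {1, 2, 3} are pairwise adjacent, and any tree decomposition puts a clique entirely inside one bag — forcing width ≥ 2. Hence tw(G) = 2 exactly.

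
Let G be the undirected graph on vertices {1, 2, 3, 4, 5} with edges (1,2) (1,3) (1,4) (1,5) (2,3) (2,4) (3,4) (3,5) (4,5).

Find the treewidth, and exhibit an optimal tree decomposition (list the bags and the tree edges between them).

Treewidth 3.
Bags: B1 = {1, 3, 4, 5}  B2 = {1, 2, 3, 4}
Tree: B1–B2

Each bag holds 4 vertices, so the decomposition has width 3, which upper-bounds the treewidth. On the other hand G contains the 4-clique {1, 2, 3, 4}. A clique must lie in a single bag of any decomposition, so no decomposition can have width below 3. Therefore the treewidth is 3.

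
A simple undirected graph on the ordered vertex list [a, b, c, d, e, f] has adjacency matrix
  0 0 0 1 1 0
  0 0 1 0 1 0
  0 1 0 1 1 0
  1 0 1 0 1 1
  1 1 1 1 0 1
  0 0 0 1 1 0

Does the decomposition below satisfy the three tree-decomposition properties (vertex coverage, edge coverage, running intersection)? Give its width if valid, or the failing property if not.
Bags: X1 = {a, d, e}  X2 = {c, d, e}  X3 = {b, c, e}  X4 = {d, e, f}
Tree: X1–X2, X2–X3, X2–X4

Yes; width 2.

Vertex coverage: the bags together contain {a, b, c, d, e, f}, the full vertex set. Edge coverage: each edge of G has both endpoints in at least one bag. Running intersection: for every vertex, the bags containing it form a connected subtree. All three properties hold, so this is a valid tree decomposition of width max|bag| − 1 = 2, and hence tw(G) ≤ 2.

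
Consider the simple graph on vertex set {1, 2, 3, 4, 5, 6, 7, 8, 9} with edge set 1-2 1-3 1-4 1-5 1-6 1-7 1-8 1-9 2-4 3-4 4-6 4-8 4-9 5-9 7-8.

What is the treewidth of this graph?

2

A width-2 tree decomposition is:
Bags: B1 = {1, 4, 9}  B2 = {1, 4, 6}  B3 = {1, 4, 8}  B4 = {1, 3, 4}  B5 = {1, 7, 8}  B6 = {1, 2, 4}  B7 = {1, 5, 9}
Tree: B1–B2, B2–B3, B3–B4, B3–B5, B4–B6, B1–B7
The largest bag has 3 vertices, giving width 2; this decomposition certifies tw(G) ≤ 2. For the lower bound, the 3 vertices {1, 2, 4} are pairwise adjacent, and any tree decomposition puts a clique entirely inside one bag — forcing width ≥ 2. The upper and lower bounds meet at 2, so that is the treewidth.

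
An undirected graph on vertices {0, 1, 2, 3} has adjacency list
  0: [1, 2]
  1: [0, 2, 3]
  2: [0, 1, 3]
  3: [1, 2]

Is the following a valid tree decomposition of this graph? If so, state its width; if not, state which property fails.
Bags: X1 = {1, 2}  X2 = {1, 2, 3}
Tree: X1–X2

No — vertex 0 appears in no bag.

A tree decomposition must satisfy three properties: every vertex lies in some bag; for every edge, both endpoints lie together in some bag; and for every vertex, the bags containing it form a connected subtree. Here vertex 0 appears in no bag, so the decomposition is invalid.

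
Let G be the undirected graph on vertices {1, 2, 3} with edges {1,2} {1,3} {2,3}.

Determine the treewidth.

A width-2 tree decomposition is:
Bags: B1 = {1, 2, 3}
Tree: (single bag)
A single bag containing all 3 vertices is trivially a valid decomposition of width 2. On the other hand G contains the 3-clique {1, 2, 3}. A clique must lie in a single bag of any decomposition, so no decomposition can have width below 2. The upper and lower bounds meet at 2, so that is the treewidth.

2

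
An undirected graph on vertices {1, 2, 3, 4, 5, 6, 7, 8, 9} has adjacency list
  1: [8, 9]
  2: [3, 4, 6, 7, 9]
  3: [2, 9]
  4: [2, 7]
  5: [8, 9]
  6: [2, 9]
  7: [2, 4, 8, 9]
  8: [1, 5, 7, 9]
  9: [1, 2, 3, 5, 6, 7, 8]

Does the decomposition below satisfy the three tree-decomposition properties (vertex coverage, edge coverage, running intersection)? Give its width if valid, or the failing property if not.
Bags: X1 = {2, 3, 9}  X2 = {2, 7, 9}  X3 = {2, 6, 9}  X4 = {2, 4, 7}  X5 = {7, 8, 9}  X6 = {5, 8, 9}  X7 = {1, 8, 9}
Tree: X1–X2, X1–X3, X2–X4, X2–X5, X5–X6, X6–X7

Checking the three conditions: (i) the bags cover all of {1, 2, 3, 4, 5, 6, 7, 8, 9}; (ii) for each edge, some bag contains both endpoints; (iii) the bags containing any fixed vertex form a subtree. All hold, so the decomposition is valid with width 3 − 1 = 2.

Yes; width 2.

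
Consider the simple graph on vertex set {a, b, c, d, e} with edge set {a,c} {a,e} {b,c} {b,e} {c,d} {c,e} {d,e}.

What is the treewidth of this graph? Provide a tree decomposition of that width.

The largest bag has 3 vertices, giving width 2; this decomposition certifies tw(G) ≤ 2. For the lower bound, the 3 vertices {c, d, e} are pairwise adjacent, and any tree decomposition puts a clique entirely inside one bag — forcing width ≥ 2. Hence tw(G) = 2 exactly.

Treewidth 2.
One such decomposition:
Bags: B1 = {b, c, e}  B2 = {c, d, e}  B3 = {a, c, e}
Tree: B1–B2, B1–B3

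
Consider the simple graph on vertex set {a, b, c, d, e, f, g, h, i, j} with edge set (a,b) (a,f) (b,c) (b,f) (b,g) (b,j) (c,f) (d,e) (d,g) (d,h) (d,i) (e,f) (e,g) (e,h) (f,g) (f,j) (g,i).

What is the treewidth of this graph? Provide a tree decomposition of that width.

Each bag holds 3 vertices, so the decomposition has width 2, which upper-bounds the treewidth. Conversely, {d, e, g} is a clique of size 3, and the vertices of any clique must share a bag in every tree decomposition; so some bag has ≥ 3 vertices and tw(G) ≥ 2. Hence tw(G) = 2 exactly.

Treewidth 2.
One optimal decomposition is:
Bags: B1 = {b, f, j}  B2 = {b, f, g}  B3 = {e, f, g}  B4 = {d, e, g}  B5 = {a, b, f}  B6 = {b, c, f}  B7 = {d, e, h}  B8 = {d, g, i}
Tree: B1–B2, B2–B3, B3–B4, B2–B5, B1–B6, B4–B7, B4–B8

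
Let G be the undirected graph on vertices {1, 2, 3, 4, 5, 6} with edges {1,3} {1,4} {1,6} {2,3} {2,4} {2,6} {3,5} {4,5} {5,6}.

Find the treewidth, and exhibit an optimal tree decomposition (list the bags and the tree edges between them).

The largest bag has 4 vertices, giving width 3; this decomposition certifies tw(G) ≤ 3. For the lower bound: the 4 vertex sets {5,6}, {2,4}, {3}, {1} are disjoint, each induces a connected subgraph, and every pair is joined by at least one edge of G. Contracting each set to a single vertex therefore yields K_{4} as a minor, and since treewidth is minor-monotone, tw(G) ≥ tw(K_{4}) = 3. Therefore the treewidth is 3.

Treewidth 3.
One optimal decomposition is:
Bags: B1 = {3, 4, 5, 6}  B2 = {2, 3, 4, 6}  B3 = {1, 3, 4, 6}
Tree: B1–B2, B2–B3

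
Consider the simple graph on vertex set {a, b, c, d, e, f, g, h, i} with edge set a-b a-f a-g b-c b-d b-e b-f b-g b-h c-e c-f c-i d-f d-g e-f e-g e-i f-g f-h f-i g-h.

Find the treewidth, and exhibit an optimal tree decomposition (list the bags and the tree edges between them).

Treewidth 3.
One such decomposition:
Bags: B1 = {b, e, f, g}  B2 = {a, b, f, g}  B3 = {b, c, e, f}  B4 = {b, d, f, g}  B5 = {b, f, g, h}  B6 = {c, e, f, i}
Tree: B1–B2, B1–B3, B2–B4, B4–B5, B3–B6

Every bag has size at most 4, so the width is 4 − 1 = 3 and tw(G) ≤ 3. For the lower bound, the 4 vertices {b, d, f, g} are pairwise adjacent, and any tree decomposition puts a clique entirely inside one bag — forcing width ≥ 3. The upper and lower bounds meet at 3, so that is the treewidth.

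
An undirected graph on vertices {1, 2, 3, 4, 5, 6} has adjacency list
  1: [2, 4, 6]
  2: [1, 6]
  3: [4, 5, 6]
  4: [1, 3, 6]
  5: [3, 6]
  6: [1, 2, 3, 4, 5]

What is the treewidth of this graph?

2

A width-2 tree decomposition is:
Bags: B1 = {3, 4, 6}  B2 = {3, 5, 6}  B3 = {1, 4, 6}  B4 = {1, 2, 6}
Tree: B1–B2, B1–B3, B3–B4
The largest bag has 3 vertices, giving width 2; this decomposition certifies tw(G) ≤ 2. Conversely, {1, 2, 6} is a clique of size 3, and the vertices of any clique must share a bag in every tree decomposition; so some bag has ≥ 3 vertices and tw(G) ≥ 2. Combining the bounds, tw(G) = 2.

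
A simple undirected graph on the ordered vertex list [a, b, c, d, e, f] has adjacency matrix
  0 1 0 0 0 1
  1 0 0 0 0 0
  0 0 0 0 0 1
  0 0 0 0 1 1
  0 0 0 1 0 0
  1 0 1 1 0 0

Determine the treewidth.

1

A width-1 tree decomposition is:
Bags: B1 = {c, f}  B2 = {d, f}  B3 = {d, e}  B4 = {a, f}  B5 = {a, b}
Tree: B1–B2, B2–B3, B2–B4, B4–B5
Every bag has size at most 2, so the width is 2 − 1 = 1 and tw(G) ≤ 1. G has an edge, so its treewidth is at least 1. Combining the bounds, tw(G) = 1.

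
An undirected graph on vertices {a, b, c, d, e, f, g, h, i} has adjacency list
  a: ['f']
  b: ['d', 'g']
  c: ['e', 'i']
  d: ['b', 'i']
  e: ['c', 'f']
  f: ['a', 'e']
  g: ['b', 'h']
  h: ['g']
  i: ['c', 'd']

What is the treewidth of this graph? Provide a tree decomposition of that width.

Treewidth 1.
One optimal decomposition is:
Bags: B1 = {a, f}  B2 = {e, f}  B3 = {c, e}  B4 = {c, i}  B5 = {d, i}  B6 = {b, d}  B7 = {b, g}  B8 = {g, h}
Tree: B1–B2, B2–B3, B3–B4, B4–B5, B5–B6, B6–B7, B7–B8

The largest bag has 2 vertices, giving width 1; this decomposition certifies tw(G) ≤ 1. Any graph with an edge has treewidth ≥ 1, and G has the edge a–f. Therefore the treewidth is 1.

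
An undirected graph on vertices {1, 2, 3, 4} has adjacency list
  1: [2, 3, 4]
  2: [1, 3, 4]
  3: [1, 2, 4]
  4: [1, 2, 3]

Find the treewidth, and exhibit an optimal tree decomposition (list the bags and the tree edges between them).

With just one bag of size 4, the width is 4 − 1 = 3, so tw(G) ≤ 3. For the lower bound, the 4 vertices {1, 2, 3, 4} are pairwise adjacent, and any tree decomposition puts a clique entirely inside one bag — forcing width ≥ 3. Combining the bounds, tw(G) = 3.

Treewidth 3.
One optimal decomposition is:
Bags: B1 = {1, 2, 3, 4}
Tree: (single bag)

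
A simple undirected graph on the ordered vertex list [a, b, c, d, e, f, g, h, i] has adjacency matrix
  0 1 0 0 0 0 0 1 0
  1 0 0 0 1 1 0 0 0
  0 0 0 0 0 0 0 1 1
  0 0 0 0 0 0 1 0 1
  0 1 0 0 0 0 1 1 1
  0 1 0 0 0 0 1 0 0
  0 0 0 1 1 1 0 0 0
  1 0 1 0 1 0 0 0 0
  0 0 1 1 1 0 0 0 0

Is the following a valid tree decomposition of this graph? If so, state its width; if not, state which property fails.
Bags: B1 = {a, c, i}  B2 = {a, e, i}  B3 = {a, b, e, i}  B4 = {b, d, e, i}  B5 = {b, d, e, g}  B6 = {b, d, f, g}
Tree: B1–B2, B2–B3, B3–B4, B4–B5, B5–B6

A tree decomposition must satisfy three properties: every vertex lies in some bag; for every edge, both endpoints lie together in some bag; and for every vertex, the bags containing it form a connected subtree. Here vertex h appears in no bag, so the decomposition is invalid.

No — vertex h appears in no bag.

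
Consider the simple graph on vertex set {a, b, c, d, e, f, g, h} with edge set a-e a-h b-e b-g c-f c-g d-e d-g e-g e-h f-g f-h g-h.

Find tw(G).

2

A width-2 tree decomposition is:
Bags: B1 = {b, e, g}  B2 = {e, g, h}  B3 = {f, g, h}  B4 = {d, e, g}  B5 = {c, f, g}  B6 = {a, e, h}
Tree: B1–B2, B2–B3, B2–B4, B3–B5, B2–B6
The largest bag has 3 vertices, giving width 2; this decomposition certifies tw(G) ≤ 2. On the other hand G contains the 3-clique {d, e, g}. A clique must lie in a single bag of any decomposition, so no decomposition can have width below 2. The upper and lower bounds meet at 2, so that is the treewidth.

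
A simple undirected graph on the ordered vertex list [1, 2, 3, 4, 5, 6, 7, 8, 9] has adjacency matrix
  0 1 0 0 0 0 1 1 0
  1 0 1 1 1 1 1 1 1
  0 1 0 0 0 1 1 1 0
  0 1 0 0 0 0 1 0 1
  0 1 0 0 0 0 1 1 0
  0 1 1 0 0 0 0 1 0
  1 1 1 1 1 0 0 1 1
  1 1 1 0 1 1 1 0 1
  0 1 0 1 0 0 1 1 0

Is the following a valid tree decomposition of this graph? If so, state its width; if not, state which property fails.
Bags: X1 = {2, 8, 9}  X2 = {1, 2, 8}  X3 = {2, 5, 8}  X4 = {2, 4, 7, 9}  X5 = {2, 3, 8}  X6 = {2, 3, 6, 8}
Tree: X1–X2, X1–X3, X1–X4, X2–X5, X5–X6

A tree decomposition must satisfy three properties: every vertex lies in some bag; for every edge, both endpoints lie together in some bag; and for every vertex, the bags containing it form a connected subtree. Here edge (7,8) lies in no bag, so the decomposition is invalid.

No — edge (7,8) lies in no bag.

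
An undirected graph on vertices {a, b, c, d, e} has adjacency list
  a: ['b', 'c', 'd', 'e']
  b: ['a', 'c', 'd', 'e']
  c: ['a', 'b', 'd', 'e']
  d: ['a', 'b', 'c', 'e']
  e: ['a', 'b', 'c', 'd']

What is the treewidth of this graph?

4

A width-4 tree decomposition is:
Bags: B1 = {a, b, c, d, e}
Tree: (single bag)
A single bag containing all 5 vertices is trivially a valid decomposition of width 4. Conversely, {a, b, c, d, e} is a clique of size 5, and the vertices of any clique must share a bag in every tree decomposition; so some bag has ≥ 5 vertices and tw(G) ≥ 4. The upper and lower bounds meet at 4, so that is the treewidth.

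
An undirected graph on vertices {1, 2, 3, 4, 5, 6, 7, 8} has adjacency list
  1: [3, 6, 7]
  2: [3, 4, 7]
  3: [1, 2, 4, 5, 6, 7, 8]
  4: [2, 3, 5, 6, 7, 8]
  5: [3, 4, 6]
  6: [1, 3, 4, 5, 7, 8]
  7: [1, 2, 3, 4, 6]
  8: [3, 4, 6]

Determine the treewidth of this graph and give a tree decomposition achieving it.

Each bag holds 4 vertices, so the decomposition has width 3, which upper-bounds the treewidth. Conversely, {1, 3, 6, 7} is a clique of size 4, and the vertices of any clique must share a bag in every tree decomposition; so some bag has ≥ 4 vertices and tw(G) ≥ 3. Therefore the treewidth is 3.

Treewidth 3.
One such decomposition:
Bags: B1 = {3, 4, 5, 6}  B2 = {3, 4, 6, 7}  B3 = {1, 3, 6, 7}  B4 = {3, 4, 6, 8}  B5 = {2, 3, 4, 7}
Tree: B1–B2, B2–B3, B1–B4, B2–B5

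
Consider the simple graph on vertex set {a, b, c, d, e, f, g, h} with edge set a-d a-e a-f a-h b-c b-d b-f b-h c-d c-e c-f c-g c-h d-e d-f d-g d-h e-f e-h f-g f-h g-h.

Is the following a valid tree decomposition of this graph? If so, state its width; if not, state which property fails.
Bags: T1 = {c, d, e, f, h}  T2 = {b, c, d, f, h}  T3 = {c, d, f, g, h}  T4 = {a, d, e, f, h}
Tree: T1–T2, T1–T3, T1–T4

Yes; width 4.

Every vertex of G appears in some bag (union = {a, b, c, d, e, f, g, h}); every edge is covered by a bag; and for each vertex v the set of bags containing v is connected in the bag tree. The decomposition is therefore valid. The largest bag has 5 vertices, so the width is 4.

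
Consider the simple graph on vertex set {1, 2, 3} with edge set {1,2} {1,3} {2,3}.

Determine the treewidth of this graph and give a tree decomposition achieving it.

Treewidth 2.
Bags: B1 = {1, 2, 3}
Tree: (single bag)

A single bag containing all 3 vertices is trivially a valid decomposition of width 2. On the other hand G contains the 3-clique {1, 2, 3}. A clique must lie in a single bag of any decomposition, so no decomposition can have width below 2. Hence tw(G) = 2 exactly.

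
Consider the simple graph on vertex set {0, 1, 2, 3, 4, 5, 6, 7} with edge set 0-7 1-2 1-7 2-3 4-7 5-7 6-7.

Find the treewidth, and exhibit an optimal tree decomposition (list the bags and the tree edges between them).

Treewidth 1.
One such decomposition:
Bags: B1 = {1, 7}  B2 = {0, 7}  B3 = {4, 7}  B4 = {1, 2}  B5 = {5, 7}  B6 = {2, 3}  B7 = {6, 7}
Tree: B1–B2, B1–B3, B1–B4, B3–B5, B4–B6, B1–B7

Every bag has size at most 2, so the width is 2 − 1 = 1 and tw(G) ≤ 1. Since G has at least one edge (e.g. 1–7), it is not an edgeless graph, so tw(G) ≥ 1. The upper and lower bounds meet at 1, so that is the treewidth.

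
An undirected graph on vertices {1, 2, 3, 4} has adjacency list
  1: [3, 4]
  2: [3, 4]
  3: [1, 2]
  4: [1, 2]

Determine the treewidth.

A width-2 tree decomposition is:
Bags: B1 = {1, 2, 3}  B2 = {1, 2, 4}
Tree: B1–B2
Each bag holds 3 vertices, so the decomposition has width 2, which upper-bounds the treewidth. For the lower bound, G contains the cycle 1–3–2–4–1, so G is not a forest; only forests have treewidth ≤ 1, hence tw(G) ≥ 2. Therefore the treewidth is 2.

2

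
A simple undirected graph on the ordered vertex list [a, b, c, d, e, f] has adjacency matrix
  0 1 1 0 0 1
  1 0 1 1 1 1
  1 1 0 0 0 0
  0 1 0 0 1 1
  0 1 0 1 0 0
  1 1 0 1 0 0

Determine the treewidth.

A width-2 tree decomposition is:
Bags: B1 = {b, d, e}  B2 = {b, d, f}  B3 = {a, b, f}  B4 = {a, b, c}
Tree: B1–B2, B2–B3, B3–B4
Each bag holds 3 vertices, so the decomposition has width 2, which upper-bounds the treewidth. On the other hand G contains the 3-clique {b, d, e}. A clique must lie in a single bag of any decomposition, so no decomposition can have width below 2. The upper and lower bounds meet at 2, so that is the treewidth.

2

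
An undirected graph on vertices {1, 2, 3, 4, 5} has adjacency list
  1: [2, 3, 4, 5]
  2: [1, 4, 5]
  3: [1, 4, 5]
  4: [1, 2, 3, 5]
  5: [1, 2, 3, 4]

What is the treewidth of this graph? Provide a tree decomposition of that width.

The largest bag has 4 vertices, giving width 3; this decomposition certifies tw(G) ≤ 3. For the lower bound, the 4 vertices {1, 2, 4, 5} are pairwise adjacent, and any tree decomposition puts a clique entirely inside one bag — forcing width ≥ 3. The upper and lower bounds meet at 3, so that is the treewidth.

Treewidth 3.
One such decomposition:
Bags: B1 = {1, 2, 4, 5}  B2 = {1, 3, 4, 5}
Tree: B1–B2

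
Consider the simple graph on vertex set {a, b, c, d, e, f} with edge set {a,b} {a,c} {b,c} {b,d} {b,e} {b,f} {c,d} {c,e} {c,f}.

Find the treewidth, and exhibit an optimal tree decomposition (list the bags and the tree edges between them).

The largest bag has 3 vertices, giving width 2; this decomposition certifies tw(G) ≤ 2. Conversely, {b, c, d} is a clique of size 3, and the vertices of any clique must share a bag in every tree decomposition; so some bag has ≥ 3 vertices and tw(G) ≥ 2. The upper and lower bounds meet at 2, so that is the treewidth.

Treewidth 2.
One optimal decomposition is:
Bags: B1 = {b, c, f}  B2 = {b, c, d}  B3 = {a, b, c}  B4 = {b, c, e}
Tree: B1–B2, B2–B3, B3–B4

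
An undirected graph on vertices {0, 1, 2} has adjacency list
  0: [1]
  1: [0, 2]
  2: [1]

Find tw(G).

1

A width-1 tree decomposition is:
Bags: B1 = {1, 2}  B2 = {0, 1}
Tree: B1–B2
Each bag holds 2 vertices, so the decomposition has width 1, which upper-bounds the treewidth. Any graph with an edge has treewidth ≥ 1, and G has the edge 1–2. Hence tw(G) = 1 exactly.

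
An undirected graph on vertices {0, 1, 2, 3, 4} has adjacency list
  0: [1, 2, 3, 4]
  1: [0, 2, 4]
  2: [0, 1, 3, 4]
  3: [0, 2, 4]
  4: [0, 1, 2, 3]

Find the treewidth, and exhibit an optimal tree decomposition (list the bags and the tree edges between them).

The largest bag has 4 vertices, giving width 3; this decomposition certifies tw(G) ≤ 3. On the other hand G contains the 4-clique {0, 1, 2, 4}. A clique must lie in a single bag of any decomposition, so no decomposition can have width below 3. The upper and lower bounds meet at 3, so that is the treewidth.

Treewidth 3.
One such decomposition:
Bags: B1 = {0, 1, 2, 4}  B2 = {0, 2, 3, 4}
Tree: B1–B2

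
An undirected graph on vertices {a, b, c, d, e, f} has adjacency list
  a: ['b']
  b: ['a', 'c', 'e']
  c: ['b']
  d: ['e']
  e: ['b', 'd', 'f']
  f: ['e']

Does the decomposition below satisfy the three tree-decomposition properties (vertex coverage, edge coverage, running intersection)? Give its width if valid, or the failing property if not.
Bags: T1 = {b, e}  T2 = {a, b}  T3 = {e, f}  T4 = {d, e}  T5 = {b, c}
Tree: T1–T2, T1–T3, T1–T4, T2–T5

Checking the three conditions: (i) the bags cover all of {a, b, c, d, e, f}; (ii) for each edge, some bag contains both endpoints; (iii) the bags containing any fixed vertex form a subtree. All hold, so the decomposition is valid with width 2 − 1 = 1.

Yes; width 1.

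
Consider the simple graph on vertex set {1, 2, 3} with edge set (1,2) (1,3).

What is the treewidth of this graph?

1

A width-1 tree decomposition is:
Bags: B1 = {1, 2}  B2 = {1, 3}
Tree: B1–B2
Every bag has size at most 2, so the width is 2 − 1 = 1 and tw(G) ≤ 1. Since G has at least one edge (e.g. 1–2), it is not an edgeless graph, so tw(G) ≥ 1. Therefore the treewidth is 1.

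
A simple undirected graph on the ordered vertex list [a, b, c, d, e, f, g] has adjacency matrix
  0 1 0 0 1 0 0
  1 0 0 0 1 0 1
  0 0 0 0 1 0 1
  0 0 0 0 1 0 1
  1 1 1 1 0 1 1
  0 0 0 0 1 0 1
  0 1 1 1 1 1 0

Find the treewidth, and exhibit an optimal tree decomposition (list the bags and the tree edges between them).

Treewidth 2.
One such decomposition:
Bags: B1 = {b, e, g}  B2 = {d, e, g}  B3 = {e, f, g}  B4 = {a, b, e}  B5 = {c, e, g}
Tree: B1–B2, B2–B3, B1–B4, B3–B5

The largest bag has 3 vertices, giving width 2; this decomposition certifies tw(G) ≤ 2. For the lower bound, the 3 vertices {d, e, g} are pairwise adjacent, and any tree decomposition puts a clique entirely inside one bag — forcing width ≥ 2. Combining the bounds, tw(G) = 2.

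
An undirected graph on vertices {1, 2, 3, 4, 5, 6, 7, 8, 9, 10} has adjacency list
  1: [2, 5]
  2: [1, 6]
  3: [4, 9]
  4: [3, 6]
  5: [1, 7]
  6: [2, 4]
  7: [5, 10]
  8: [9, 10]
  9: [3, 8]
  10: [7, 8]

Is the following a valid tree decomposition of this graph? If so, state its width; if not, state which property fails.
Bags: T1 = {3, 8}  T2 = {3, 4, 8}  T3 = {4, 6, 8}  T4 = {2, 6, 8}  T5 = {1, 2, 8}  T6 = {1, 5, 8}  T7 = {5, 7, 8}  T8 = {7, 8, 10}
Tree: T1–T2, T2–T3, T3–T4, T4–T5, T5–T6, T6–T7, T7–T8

No — vertex 9 appears in no bag.

A tree decomposition must satisfy three properties: every vertex lies in some bag; for every edge, both endpoints lie together in some bag; and for every vertex, the bags containing it form a connected subtree. Here vertex 9 appears in no bag, so the decomposition is invalid.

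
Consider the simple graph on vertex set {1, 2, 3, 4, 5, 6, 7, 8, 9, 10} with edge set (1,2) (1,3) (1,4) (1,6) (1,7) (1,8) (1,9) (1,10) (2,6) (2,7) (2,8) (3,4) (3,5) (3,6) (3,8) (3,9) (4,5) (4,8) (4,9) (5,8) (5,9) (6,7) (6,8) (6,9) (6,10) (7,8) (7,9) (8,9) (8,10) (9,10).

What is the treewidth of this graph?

4

A width-4 tree decomposition is:
Bags: B1 = {1, 6, 7, 8, 9}  B2 = {1, 6, 8, 9, 10}  B3 = {1, 3, 6, 8, 9}  B4 = {1, 2, 6, 7, 8}  B5 = {1, 3, 4, 8, 9}  B6 = {3, 4, 5, 8, 9}
Tree: B1–B2, B2–B3, B1–B4, B3–B5, B5–B6
Every bag has size at most 5, so the width is 5 − 1 = 4 and tw(G) ≤ 4. For the lower bound, the 5 vertices {1, 3, 4, 8, 9} are pairwise adjacent, and any tree decomposition puts a clique entirely inside one bag — forcing width ≥ 4. Therefore the treewidth is 4.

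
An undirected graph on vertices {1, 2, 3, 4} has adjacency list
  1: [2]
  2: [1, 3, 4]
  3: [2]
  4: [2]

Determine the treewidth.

1

A width-1 tree decomposition is:
Bags: B1 = {2, 3}  B2 = {1, 2}  B3 = {2, 4}
Tree: B1–B2, B2–B3
Each bag holds 2 vertices, so the decomposition has width 1, which upper-bounds the treewidth. Since G has at least one edge (e.g. 2–3), it is not an edgeless graph, so tw(G) ≥ 1. Combining the bounds, tw(G) = 1.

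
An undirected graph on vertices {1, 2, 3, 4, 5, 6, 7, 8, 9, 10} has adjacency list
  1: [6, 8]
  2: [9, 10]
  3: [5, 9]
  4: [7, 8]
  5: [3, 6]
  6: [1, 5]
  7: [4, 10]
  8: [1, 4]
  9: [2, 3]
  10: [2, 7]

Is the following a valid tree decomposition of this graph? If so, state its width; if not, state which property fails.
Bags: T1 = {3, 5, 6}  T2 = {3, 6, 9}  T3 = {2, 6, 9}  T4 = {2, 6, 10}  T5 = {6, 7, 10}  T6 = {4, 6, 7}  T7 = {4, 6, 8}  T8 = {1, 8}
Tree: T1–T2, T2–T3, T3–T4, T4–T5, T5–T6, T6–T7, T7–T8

A tree decomposition must satisfy three properties: every vertex lies in some bag; for every edge, both endpoints lie together in some bag; and for every vertex, the bags containing it form a connected subtree. Here edge (6,1) lies in no bag, so the decomposition is invalid.

No — edge (6,1) lies in no bag.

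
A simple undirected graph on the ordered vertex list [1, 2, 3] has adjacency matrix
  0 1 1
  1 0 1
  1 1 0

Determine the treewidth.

A width-2 tree decomposition is:
Bags: B1 = {1, 2, 3}
Tree: (single bag)
A single bag containing all 3 vertices is trivially a valid decomposition of width 2. Conversely, {1, 2, 3} is a clique of size 3, and the vertices of any clique must share a bag in every tree decomposition; so some bag has ≥ 3 vertices and tw(G) ≥ 2. The upper and lower bounds meet at 2, so that is the treewidth.

2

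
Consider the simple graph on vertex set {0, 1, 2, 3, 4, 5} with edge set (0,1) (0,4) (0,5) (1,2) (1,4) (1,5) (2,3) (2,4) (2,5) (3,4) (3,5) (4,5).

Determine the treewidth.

A width-3 tree decomposition is:
Bags: B1 = {1, 2, 4, 5}  B2 = {0, 1, 4, 5}  B3 = {2, 3, 4, 5}
Tree: B1–B2, B1–B3
Each bag holds 4 vertices, so the decomposition has width 3, which upper-bounds the treewidth. On the other hand G contains the 4-clique {0, 1, 4, 5}. A clique must lie in a single bag of any decomposition, so no decomposition can have width below 3. The upper and lower bounds meet at 3, so that is the treewidth.

3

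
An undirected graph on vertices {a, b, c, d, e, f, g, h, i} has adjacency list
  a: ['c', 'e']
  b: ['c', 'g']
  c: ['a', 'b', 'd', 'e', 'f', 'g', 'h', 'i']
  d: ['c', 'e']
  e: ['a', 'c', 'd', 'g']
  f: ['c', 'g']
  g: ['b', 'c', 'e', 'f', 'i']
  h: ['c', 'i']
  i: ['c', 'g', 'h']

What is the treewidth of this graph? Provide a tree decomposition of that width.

Every bag has size at most 3, so the width is 3 − 1 = 2 and tw(G) ≤ 2. On the other hand G contains the 3-clique {c, d, e}. A clique must lie in a single bag of any decomposition, so no decomposition can have width below 2. Hence tw(G) = 2 exactly.

Treewidth 2.
Bags: B1 = {c, g, i}  B2 = {c, e, g}  B3 = {a, c, e}  B4 = {c, h, i}  B5 = {c, f, g}  B6 = {b, c, g}  B7 = {c, d, e}
Tree: B1–B2, B2–B3, B1–B4, B1–B5, B5–B6, B2–B7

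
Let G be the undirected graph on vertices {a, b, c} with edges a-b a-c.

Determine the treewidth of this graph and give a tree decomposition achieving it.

Treewidth 1.
Bags: B1 = {a, b}  B2 = {a, c}
Tree: B1–B2

Every bag has size at most 2, so the width is 2 − 1 = 1 and tw(G) ≤ 1. G has an edge, so its treewidth is at least 1. The upper and lower bounds meet at 1, so that is the treewidth.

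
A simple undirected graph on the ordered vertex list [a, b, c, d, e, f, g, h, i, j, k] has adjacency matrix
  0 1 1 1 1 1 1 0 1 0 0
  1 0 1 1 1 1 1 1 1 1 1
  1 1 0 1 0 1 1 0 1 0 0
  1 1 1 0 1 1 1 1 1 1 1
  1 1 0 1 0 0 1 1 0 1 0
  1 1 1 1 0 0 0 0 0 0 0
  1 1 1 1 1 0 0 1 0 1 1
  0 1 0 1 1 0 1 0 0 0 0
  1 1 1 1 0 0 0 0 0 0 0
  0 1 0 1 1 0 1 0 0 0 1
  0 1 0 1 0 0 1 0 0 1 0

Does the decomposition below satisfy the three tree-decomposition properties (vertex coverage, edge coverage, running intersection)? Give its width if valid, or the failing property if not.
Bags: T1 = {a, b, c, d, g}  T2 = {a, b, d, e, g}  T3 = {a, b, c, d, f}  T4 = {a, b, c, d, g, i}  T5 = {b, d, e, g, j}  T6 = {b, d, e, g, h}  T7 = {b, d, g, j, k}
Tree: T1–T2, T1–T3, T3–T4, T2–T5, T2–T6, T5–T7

No — bags containing vertex g are not connected in the tree.

A tree decomposition must satisfy three properties: every vertex lies in some bag; for every edge, both endpoints lie together in some bag; and for every vertex, the bags containing it form a connected subtree. Here bags containing vertex g are not connected in the tree, so the decomposition is invalid.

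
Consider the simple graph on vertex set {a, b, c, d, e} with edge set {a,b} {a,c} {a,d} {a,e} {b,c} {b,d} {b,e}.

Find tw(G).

2

A width-2 tree decomposition is:
Bags: B1 = {a, b, d}  B2 = {a, b, c}  B3 = {a, b, e}
Tree: B1–B2, B2–B3
The largest bag has 3 vertices, giving width 2; this decomposition certifies tw(G) ≤ 2. On the other hand G contains the 3-clique {a, b, d}. A clique must lie in a single bag of any decomposition, so no decomposition can have width below 2. The upper and lower bounds meet at 2, so that is the treewidth.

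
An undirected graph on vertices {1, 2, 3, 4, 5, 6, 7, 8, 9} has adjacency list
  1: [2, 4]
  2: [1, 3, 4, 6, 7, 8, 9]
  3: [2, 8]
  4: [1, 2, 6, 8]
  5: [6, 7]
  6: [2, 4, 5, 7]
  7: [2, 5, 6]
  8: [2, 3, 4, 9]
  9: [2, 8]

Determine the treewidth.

2

A width-2 tree decomposition is:
Bags: B1 = {1, 2, 4}  B2 = {2, 4, 6}  B3 = {2, 6, 7}  B4 = {2, 4, 8}  B5 = {2, 8, 9}  B6 = {2, 3, 8}  B7 = {5, 6, 7}
Tree: B1–B2, B2–B3, B2–B4, B4–B5, B4–B6, B3–B7
Every bag has size at most 3, so the width is 3 − 1 = 2 and tw(G) ≤ 2. For the lower bound, the 3 vertices {2, 8, 9} are pairwise adjacent, and any tree decomposition puts a clique entirely inside one bag — forcing width ≥ 2. Hence tw(G) = 2 exactly.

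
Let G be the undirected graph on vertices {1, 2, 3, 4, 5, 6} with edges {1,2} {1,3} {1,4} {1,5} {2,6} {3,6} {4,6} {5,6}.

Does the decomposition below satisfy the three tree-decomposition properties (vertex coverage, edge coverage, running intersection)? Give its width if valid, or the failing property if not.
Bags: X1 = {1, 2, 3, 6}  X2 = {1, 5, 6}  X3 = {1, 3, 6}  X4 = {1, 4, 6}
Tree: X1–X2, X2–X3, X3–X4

A tree decomposition must satisfy three properties: every vertex lies in some bag; for every edge, both endpoints lie together in some bag; and for every vertex, the bags containing it form a connected subtree. Here bags containing vertex 3 are not connected in the tree, so the decomposition is invalid.

No — bags containing vertex 3 are not connected in the tree.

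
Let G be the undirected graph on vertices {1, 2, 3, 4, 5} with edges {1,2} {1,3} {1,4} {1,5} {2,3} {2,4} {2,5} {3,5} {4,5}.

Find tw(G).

3

A width-3 tree decomposition is:
Bags: B1 = {1, 2, 4, 5}  B2 = {1, 2, 3, 5}
Tree: B1–B2
Every bag has size at most 4, so the width is 4 − 1 = 3 and tw(G) ≤ 3. Conversely, {1, 2, 3, 5} is a clique of size 4, and the vertices of any clique must share a bag in every tree decomposition; so some bag has ≥ 4 vertices and tw(G) ≥ 3. The upper and lower bounds meet at 3, so that is the treewidth.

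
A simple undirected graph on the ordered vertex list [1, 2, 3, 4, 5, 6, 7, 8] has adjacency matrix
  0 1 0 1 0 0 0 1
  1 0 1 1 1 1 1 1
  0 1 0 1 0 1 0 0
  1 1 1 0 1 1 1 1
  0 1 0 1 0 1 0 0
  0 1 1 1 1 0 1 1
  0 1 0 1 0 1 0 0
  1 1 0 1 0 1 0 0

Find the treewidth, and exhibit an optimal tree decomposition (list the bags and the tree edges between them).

Treewidth 3.
One such decomposition:
Bags: B1 = {2, 4, 6, 7}  B2 = {2, 4, 6, 8}  B3 = {1, 2, 4, 8}  B4 = {2, 4, 5, 6}  B5 = {2, 3, 4, 6}
Tree: B1–B2, B2–B3, B1–B4, B1–B5

Every bag has size at most 4, so the width is 4 − 1 = 3 and tw(G) ≤ 3. For the lower bound, the 4 vertices {1, 2, 4, 8} are pairwise adjacent, and any tree decomposition puts a clique entirely inside one bag — forcing width ≥ 3. The upper and lower bounds meet at 3, so that is the treewidth.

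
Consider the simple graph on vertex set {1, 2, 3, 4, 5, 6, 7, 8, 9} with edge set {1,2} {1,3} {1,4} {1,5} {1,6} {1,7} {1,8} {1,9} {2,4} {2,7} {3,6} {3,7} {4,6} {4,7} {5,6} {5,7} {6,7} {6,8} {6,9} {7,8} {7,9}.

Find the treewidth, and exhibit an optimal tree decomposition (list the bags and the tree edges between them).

The largest bag has 4 vertices, giving width 3; this decomposition certifies tw(G) ≤ 3. For the lower bound, the 4 vertices {1, 2, 4, 7} are pairwise adjacent, and any tree decomposition puts a clique entirely inside one bag — forcing width ≥ 3. Therefore the treewidth is 3.

Treewidth 3.
Bags: B1 = {1, 5, 6, 7}  B2 = {1, 6, 7, 8}  B3 = {1, 4, 6, 7}  B4 = {1, 3, 6, 7}  B5 = {1, 6, 7, 9}  B6 = {1, 2, 4, 7}
Tree: B1–B2, B2–B3, B2–B4, B3–B5, B3–B6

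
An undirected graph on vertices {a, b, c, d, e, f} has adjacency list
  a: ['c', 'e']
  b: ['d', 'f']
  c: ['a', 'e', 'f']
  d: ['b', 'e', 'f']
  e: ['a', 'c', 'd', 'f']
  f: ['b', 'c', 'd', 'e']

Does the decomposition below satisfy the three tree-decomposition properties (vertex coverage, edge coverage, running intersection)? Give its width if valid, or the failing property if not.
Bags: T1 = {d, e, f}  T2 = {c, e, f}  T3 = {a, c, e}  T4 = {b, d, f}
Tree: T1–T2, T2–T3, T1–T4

Every vertex of G appears in some bag (union = {a, b, c, d, e, f}); every edge is covered by a bag; and for each vertex v the set of bags containing v is connected in the bag tree. The decomposition is therefore valid. The largest bag has 3 vertices, so the width is 2.

Yes; width 2.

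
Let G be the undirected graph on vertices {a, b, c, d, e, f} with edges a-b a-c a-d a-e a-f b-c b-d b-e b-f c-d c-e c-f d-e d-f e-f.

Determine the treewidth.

5

A width-5 tree decomposition is:
Bags: B1 = {a, b, c, d, e, f}
Tree: (single bag)
With just one bag of size 6, the width is 6 − 1 = 5, so tw(G) ≤ 5. Conversely, {a, b, c, d, e, f} is a clique of size 6, and the vertices of any clique must share a bag in every tree decomposition; so some bag has ≥ 6 vertices and tw(G) ≥ 5. Therefore the treewidth is 5.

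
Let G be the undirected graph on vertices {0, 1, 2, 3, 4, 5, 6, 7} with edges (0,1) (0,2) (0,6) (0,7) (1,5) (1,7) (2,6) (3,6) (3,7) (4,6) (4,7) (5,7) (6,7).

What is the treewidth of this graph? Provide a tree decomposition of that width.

Treewidth 2.
One optimal decomposition is:
Bags: B1 = {0, 1, 7}  B2 = {0, 6, 7}  B3 = {1, 5, 7}  B4 = {0, 2, 6}  B5 = {3, 6, 7}  B6 = {4, 6, 7}
Tree: B1–B2, B1–B3, B2–B4, B2–B5, B2–B6

Every bag has size at most 3, so the width is 3 − 1 = 2 and tw(G) ≤ 2. On the other hand G contains the 3-clique {0, 2, 6}. A clique must lie in a single bag of any decomposition, so no decomposition can have width below 2. Combining the bounds, tw(G) = 2.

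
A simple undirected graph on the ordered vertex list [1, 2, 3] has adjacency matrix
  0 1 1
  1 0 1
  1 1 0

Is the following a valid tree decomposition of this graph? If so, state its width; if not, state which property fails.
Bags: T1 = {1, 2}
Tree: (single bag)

No — vertex 3 appears in no bag.

A tree decomposition must satisfy three properties: every vertex lies in some bag; for every edge, both endpoints lie together in some bag; and for every vertex, the bags containing it form a connected subtree. Here vertex 3 appears in no bag, so the decomposition is invalid.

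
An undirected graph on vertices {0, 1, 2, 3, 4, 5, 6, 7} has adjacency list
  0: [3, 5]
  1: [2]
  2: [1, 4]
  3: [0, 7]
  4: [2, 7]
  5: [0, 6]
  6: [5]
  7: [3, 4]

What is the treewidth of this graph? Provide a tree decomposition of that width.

Each bag holds 2 vertices, so the decomposition has width 1, which upper-bounds the treewidth. Any graph with an edge has treewidth ≥ 1, and G has the edge 6–5. Therefore the treewidth is 1.

Treewidth 1.
One such decomposition:
Bags: B1 = {5, 6}  B2 = {0, 5}  B3 = {0, 3}  B4 = {3, 7}  B5 = {4, 7}  B6 = {2, 4}  B7 = {1, 2}
Tree: B1–B2, B2–B3, B3–B4, B4–B5, B5–B6, B6–B7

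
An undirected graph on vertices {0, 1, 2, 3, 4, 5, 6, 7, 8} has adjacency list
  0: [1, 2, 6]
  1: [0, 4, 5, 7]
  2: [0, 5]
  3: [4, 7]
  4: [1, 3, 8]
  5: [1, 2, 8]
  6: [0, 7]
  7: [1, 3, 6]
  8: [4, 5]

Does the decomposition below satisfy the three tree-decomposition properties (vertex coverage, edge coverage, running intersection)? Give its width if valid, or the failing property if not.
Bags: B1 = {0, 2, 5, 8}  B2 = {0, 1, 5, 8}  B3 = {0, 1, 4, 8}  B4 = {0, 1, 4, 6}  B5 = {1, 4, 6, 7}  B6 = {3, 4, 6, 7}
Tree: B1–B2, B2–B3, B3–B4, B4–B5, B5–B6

Every vertex of G appears in some bag (union = {0, 1, 2, 3, 4, 5, 6, 7, 8}); every edge is covered by a bag; and for each vertex v the set of bags containing v is connected in the bag tree. The decomposition is therefore valid. The largest bag has 4 vertices, so the width is 3.

Yes; width 3.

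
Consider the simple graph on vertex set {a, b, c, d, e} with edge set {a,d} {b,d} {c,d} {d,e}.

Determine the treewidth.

A width-1 tree decomposition is:
Bags: B1 = {b, d}  B2 = {d, e}  B3 = {c, d}  B4 = {a, d}
Tree: B1–B2, B1–B3, B1–B4
Each bag holds 2 vertices, so the decomposition has width 1, which upper-bounds the treewidth. Any graph with an edge has treewidth ≥ 1, and G has the edge b–d. Combining the bounds, tw(G) = 1.

1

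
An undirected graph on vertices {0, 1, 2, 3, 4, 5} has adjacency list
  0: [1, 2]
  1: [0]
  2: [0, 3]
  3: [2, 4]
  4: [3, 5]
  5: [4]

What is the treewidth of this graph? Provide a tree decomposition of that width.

Treewidth 1.
Bags: B1 = {0, 1}  B2 = {0, 2}  B3 = {2, 3}  B4 = {3, 4}  B5 = {4, 5}
Tree: B1–B2, B2–B3, B3–B4, B4–B5

The largest bag has 2 vertices, giving width 1; this decomposition certifies tw(G) ≤ 1. G has an edge, so its treewidth is at least 1. Combining the bounds, tw(G) = 1.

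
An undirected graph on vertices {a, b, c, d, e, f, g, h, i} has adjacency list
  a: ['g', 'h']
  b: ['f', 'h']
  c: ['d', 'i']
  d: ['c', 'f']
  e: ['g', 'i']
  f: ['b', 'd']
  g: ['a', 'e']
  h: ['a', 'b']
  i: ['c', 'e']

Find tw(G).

2

A width-2 tree decomposition is:
Bags: B1 = {c, d, f}  B2 = {c, f, i}  B3 = {e, f, i}  B4 = {e, f, g}  B5 = {a, f, g}  B6 = {a, f, h}  B7 = {b, f, h}
Tree: B1–B2, B2–B3, B3–B4, B4–B5, B5–B6, B6–B7
Each bag holds 3 vertices, so the decomposition has width 2, which upper-bounds the treewidth. For the lower bound, G contains the cycle f–d–c–i–e–g–a–h–b–f, so G is not a forest; only forests have treewidth ≤ 1, hence tw(G) ≥ 2. Hence tw(G) = 2 exactly.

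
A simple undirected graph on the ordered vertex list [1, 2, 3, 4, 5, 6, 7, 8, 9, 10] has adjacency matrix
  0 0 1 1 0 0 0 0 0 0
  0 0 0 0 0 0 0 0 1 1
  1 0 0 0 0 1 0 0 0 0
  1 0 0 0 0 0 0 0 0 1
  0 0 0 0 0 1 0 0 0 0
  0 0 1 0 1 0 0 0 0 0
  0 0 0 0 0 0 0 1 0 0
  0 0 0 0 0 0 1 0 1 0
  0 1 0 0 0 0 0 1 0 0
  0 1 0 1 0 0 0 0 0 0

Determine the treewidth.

A width-1 tree decomposition is:
Bags: B1 = {7, 8}  B2 = {8, 9}  B3 = {2, 9}  B4 = {2, 10}  B5 = {4, 10}  B6 = {1, 4}  B7 = {1, 3}  B8 = {3, 6}  B9 = {5, 6}
Tree: B1–B2, B2–B3, B3–B4, B4–B5, B5–B6, B6–B7, B7–B8, B8–B9
Every bag has size at most 2, so the width is 2 − 1 = 1 and tw(G) ≤ 1. Any graph with an edge has treewidth ≥ 1, and G has the edge 7–8. Therefore the treewidth is 1.

1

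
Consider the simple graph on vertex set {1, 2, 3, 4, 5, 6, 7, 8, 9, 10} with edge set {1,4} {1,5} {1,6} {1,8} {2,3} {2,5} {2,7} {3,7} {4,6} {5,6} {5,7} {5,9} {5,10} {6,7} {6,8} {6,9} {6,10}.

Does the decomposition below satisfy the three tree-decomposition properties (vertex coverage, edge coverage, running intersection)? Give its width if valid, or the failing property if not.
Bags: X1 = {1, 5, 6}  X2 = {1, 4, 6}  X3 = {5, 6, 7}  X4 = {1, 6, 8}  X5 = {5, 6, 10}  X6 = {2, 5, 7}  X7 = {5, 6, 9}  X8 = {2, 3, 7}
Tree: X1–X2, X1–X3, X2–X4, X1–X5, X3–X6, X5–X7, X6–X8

Yes; width 2.

Vertex coverage: the bags together contain {1, 2, 3, 4, 5, 6, 7, 8, 9, 10}, the full vertex set. Edge coverage: each edge of G has both endpoints in at least one bag. Running intersection: for every vertex, the bags containing it form a connected subtree. All three properties hold, so this is a valid tree decomposition of width max|bag| − 1 = 2, and hence tw(G) ≤ 2.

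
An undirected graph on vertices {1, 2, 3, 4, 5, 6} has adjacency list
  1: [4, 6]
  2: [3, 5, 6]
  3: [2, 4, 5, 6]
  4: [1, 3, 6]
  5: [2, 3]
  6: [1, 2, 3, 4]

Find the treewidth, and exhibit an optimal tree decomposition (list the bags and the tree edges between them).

The largest bag has 3 vertices, giving width 2; this decomposition certifies tw(G) ≤ 2. On the other hand G contains the 3-clique {1, 4, 6}. A clique must lie in a single bag of any decomposition, so no decomposition can have width below 2. Hence tw(G) = 2 exactly.

Treewidth 2.
One such decomposition:
Bags: B1 = {2, 3, 5}  B2 = {2, 3, 6}  B3 = {3, 4, 6}  B4 = {1, 4, 6}
Tree: B1–B2, B2–B3, B3–B4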